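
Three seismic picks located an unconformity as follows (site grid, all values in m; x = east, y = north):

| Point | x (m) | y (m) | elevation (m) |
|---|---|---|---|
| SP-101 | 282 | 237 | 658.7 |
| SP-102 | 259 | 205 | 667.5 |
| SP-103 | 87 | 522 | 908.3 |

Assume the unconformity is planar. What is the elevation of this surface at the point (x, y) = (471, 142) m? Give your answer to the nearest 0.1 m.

Let the plane be z = a·x + b·y + c.
SP-102−SP-101: −23a − 32b = 8.8;  SP-103−SP-101: −195a + 285b = 249.6.
Solving gives a = −0.82026, b = 0.31456.
Then c = 658.7 − a·282 − b·237 = 815.46.
At (471, 142): z = −386.3 + 44.7 + 815.46 = 473.8 m.

473.8 m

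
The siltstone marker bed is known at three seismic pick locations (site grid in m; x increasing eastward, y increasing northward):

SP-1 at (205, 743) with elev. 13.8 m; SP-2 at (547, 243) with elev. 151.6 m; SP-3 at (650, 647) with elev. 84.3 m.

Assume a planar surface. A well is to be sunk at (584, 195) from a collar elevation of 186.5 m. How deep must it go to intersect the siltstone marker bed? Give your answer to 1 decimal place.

Two edge vectors: SP-1→SP-2 = (342, -500, 137.8), SP-1→SP-3 = (445, -96, 70.5).
Normal n = (SP-1→SP-2) × (SP-1→SP-3) = (-22021.2, 37210, 189668).
So ∂z/∂x = −n_x/n_z = 0.11610 and ∂z/∂y = −n_y/n_z = −0.19618.
Intercept c from SP-1: 13.8 − 23.80 + 145.77 = 135.76.
At (584, 195): z_contact = 67.80 − 38.26 + 135.76 = 165.31 m.
Depth below ground = 186.5 − 165.31 = 21.2 m.

21.2 m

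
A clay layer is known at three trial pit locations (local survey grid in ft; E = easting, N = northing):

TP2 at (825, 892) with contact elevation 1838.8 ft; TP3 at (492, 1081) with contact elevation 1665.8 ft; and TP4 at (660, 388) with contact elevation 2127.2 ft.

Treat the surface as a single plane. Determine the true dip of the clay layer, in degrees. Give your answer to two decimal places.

32.91°

Two edge vectors: TP2→TP3 = (-333, 189, -173), TP2→TP4 = (-165, -504, 288.4).
Normal n = (TP2→TP3) × (TP2→TP4) = (-32684.4, 124582.2, 199017).
So ∂z/∂E = −n_x/n_z = 0.16423 and ∂z/∂N = −n_y/n_z = −0.62599.
Gradient magnitude |∇z| = √(a² + b²) = √(0.02697 + 0.39186) = 0.64717.
True dip = arctan(0.64717) = 32.91°, dipping toward NNW (azimuth ≈ 345°).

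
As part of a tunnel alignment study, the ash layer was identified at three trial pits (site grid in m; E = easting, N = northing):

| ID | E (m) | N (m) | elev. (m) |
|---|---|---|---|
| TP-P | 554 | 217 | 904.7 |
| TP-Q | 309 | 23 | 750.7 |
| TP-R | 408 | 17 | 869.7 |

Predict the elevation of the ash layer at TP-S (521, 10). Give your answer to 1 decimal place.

Let the plane be z = a·E + b·N + c.
TP-Q−TP-P: −245a − 194b = −154;  TP-R−TP-P: −146a − 200b = −35.
Solving gives a = 1.16125, b = −0.67271.
Then c = 904.7 − a·554 − b·217 = 407.35.
At (521, 10): z = 605.0 − 6.7 + 407.35 = 1005.6 m.

1005.6 m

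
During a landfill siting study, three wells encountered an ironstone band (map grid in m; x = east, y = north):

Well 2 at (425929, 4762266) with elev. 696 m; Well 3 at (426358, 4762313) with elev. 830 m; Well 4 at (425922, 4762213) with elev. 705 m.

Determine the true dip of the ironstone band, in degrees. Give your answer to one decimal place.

21.7°

Two edge vectors: Well 2→Well 3 = (429, 47, 134), Well 2→Well 4 = (-7, -53, 9).
Normal n = (Well 2→Well 3) × (Well 2→Well 4) = (7525, -4799, -22408).
So ∂z/∂x = −n_x/n_z = 0.33582 and ∂z/∂y = −n_y/n_z = −0.21416.
Gradient magnitude |∇z| = √(a² + b²) = √(0.11277 + 0.04587) = 0.39830.
True dip = arctan(0.39830) = 21.7°, dipping toward WNW (azimuth ≈ 303°).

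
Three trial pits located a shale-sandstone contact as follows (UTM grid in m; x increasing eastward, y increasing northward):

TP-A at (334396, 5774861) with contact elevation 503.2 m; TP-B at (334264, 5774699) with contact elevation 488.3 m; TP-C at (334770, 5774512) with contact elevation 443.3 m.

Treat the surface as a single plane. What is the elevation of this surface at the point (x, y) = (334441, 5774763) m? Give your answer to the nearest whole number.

489 m

Let the plane be z = a·x + b·y + c.
TP-B−TP-A: −132a − 162b = −14.9;  TP-C−TP-A: 374a − 349b = −59.9.
Solving gives a = −0.04222641, b = 0.12638201.
Then c = 503.2 − a·334396 − b·5774861 = −715215.02.
At (334441, 5774763): z = −14122.2 + 729826.2 − 715215.02 = 488.9 m.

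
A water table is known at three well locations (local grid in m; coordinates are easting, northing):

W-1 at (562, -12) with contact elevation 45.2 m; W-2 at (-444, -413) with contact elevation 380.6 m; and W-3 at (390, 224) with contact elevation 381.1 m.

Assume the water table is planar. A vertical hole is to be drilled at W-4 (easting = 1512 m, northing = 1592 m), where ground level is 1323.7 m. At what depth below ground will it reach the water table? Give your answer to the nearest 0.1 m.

Let the plane be z = a·easting + b·northing + c.
W-2−W-1: −1006a − 401b = 335.4;  W-3−W-1: −172a + 236b = 335.9.
Solving gives a = −0.697972, b = 0.914613.
Then c = 45.2 − a·562 − b·-12 = 448.44.
At (1512, 1592): z_contact = −1055.33 + 1456.06 + 448.44 = 849.17 m.
Depth below ground = 1323.7 − 849.17 = 474.5 m.

474.5 m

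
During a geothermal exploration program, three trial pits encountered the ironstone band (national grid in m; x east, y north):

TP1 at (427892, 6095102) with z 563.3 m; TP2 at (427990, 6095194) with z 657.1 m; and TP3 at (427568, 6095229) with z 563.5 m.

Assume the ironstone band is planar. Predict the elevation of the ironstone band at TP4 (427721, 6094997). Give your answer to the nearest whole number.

440 m

Two edge vectors: TP1→TP2 = (98, 92, 93.8), TP1→TP3 = (-324, 127, 0.2).
Normal n = (TP1→TP2) × (TP1→TP3) = (-11894.2, -30410.8, 42254).
So ∂z/∂x = −n_x/n_z = 0.28149288 and ∂z/∂y = −n_y/n_z = 0.71971411.
Intercept c from TP1: 563.3 − 120448.55 − 4386730.91 = −4506616.16.
At (427721, 6094997): z = 120400.4 + 4386655.3 − 4506616.16 = 439.6 m.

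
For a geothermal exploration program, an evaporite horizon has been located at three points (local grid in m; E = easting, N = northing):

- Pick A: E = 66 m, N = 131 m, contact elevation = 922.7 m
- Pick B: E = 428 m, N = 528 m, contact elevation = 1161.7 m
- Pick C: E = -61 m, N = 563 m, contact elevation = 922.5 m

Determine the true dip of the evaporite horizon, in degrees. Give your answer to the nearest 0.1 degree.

Two edge vectors: Pick A→Pick B = (362, 397, 239), Pick A→Pick C = (-127, 432, -0.2).
Normal n = (Pick A→Pick B) × (Pick A→Pick C) = (-103327.4, -30280.6, 206803).
So ∂z/∂E = −n_x/n_z = 0.49964 and ∂z/∂N = −n_y/n_z = 0.14642.
Gradient magnitude |∇z| = √(a² + b²) = √(0.24964 + 0.02144) = 0.52065.
True dip = arctan(0.52065) = 27.5°, dipping toward WSW (azimuth ≈ 254°).

27.5°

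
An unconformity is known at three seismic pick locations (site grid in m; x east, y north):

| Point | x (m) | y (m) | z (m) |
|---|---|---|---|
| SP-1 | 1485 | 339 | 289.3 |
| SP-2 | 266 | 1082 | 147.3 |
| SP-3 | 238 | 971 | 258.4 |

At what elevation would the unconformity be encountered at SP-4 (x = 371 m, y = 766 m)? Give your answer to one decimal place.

Two edge vectors: SP-1→SP-2 = (-1219, 743, -142), SP-1→SP-3 = (-1247, 632, -30.9).
Normal n = (SP-1→SP-2) × (SP-1→SP-3) = (66785.3, 139406.9, 156113).
So ∂z/∂x = −n_x/n_z = −0.427801 and ∂z/∂y = −n_y/n_z = −0.892987.
Intercept c from SP-1: 289.3 + 635.28 + 302.72 = 1227.31.
At (371, 766): z = −158.7 − 684.0 + 1227.31 = 384.6 m.

384.6 m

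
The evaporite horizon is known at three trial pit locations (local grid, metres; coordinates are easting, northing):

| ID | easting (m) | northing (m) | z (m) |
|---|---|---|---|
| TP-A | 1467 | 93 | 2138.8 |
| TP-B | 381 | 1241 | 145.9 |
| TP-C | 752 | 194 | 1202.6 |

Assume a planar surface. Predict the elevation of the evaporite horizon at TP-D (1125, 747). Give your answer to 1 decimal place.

1343.3 m

Let the plane be z = a·easting + b·northing + c.
TP-B−TP-A: −1086a + 1148b = −1992.9;  TP-C−TP-A: −715a + 101b = −936.2.
Solving gives a = 1.228284, b = −0.574027.
Then c = 2138.8 − a·1467 − b·93 = 390.29.
At (1125, 747): z = 1381.8 − 428.8 + 390.29 = 1343.3 m.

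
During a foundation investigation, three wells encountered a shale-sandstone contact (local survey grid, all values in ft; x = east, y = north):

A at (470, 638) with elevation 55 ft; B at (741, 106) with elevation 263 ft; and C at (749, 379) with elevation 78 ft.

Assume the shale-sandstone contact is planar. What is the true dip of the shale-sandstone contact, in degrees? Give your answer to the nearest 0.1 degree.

Two edge vectors: A→B = (271, -532, 208), A→C = (279, -259, 23).
Normal n = (A→B) × (A→C) = (41636, 51799, 78239).
So ∂z/∂x = −n_x/n_z = −0.53216 and ∂z/∂y = −n_y/n_z = −0.66206.
Gradient magnitude |∇z| = √(a² + b²) = √(0.28320 + 0.43832) = 0.84943.
True dip = arctan(0.84943) = 40.3°, dipping toward NE (azimuth ≈ 039°).

40.3°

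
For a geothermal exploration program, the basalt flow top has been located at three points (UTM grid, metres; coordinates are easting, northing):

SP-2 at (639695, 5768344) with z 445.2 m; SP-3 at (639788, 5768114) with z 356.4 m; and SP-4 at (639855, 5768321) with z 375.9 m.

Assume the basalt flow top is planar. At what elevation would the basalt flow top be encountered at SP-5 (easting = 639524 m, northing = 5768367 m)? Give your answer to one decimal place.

Let the plane be z = a·easting + b·northing + c.
SP-3−SP-2: 93a − 230b = −88.8;  SP-4−SP-2: 160a − 23b = −69.3.
Solving gives a = −0.400928998, b = 0.223972188.
Then c = 445.2 − a·639695 − b·5768344 = −1035031.15.
At (639524, 5768367): z = −256403.7 + 1291953.8 − 1035031.15 = 518.9 m.

518.9 m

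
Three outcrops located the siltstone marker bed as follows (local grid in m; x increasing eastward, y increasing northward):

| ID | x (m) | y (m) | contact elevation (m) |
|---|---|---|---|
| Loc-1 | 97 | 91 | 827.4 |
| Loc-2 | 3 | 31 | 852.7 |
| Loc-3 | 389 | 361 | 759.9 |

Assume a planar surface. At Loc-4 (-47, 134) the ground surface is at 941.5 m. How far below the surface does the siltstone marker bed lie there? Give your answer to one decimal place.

Two edge vectors: Loc-1→Loc-2 = (-94, -60, 25.3), Loc-1→Loc-3 = (292, 270, -67.5).
Normal n = (Loc-1→Loc-2) × (Loc-1→Loc-3) = (-2781, 1042.6, -7860).
So ∂z/∂x = −n_x/n_z = −0.35382 and ∂z/∂y = −n_y/n_z = 0.13265.
Intercept c from Loc-1: 827.4 + 34.32 − 12.07 = 849.65.
At (-47, 134): z_contact = 16.63 + 17.77 + 849.65 = 884.05 m.
Depth below ground = 941.5 − 884.05 = 57.4 m.

57.4 m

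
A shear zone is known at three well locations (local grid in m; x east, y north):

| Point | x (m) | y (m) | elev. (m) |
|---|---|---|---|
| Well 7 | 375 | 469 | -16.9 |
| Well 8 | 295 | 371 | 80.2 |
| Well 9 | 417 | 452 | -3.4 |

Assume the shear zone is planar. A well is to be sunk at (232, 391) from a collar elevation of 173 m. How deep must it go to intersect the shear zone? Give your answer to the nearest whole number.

Let the plane be z = a·x + b·y + c.
Well 8−Well 7: −80a − 98b = 97.1;  Well 9−Well 7: 42a − 17b = 13.5.
Solving gives a = −0.05984, b = −0.94196.
Then c = -16.9 − a·375 − b·469 = 447.32.
At (232, 391): z_contact = −13.9 − 368.3 + 447.32 = 65.1 m.
Depth below ground = 173 − 65.1 = 108 m.

108 m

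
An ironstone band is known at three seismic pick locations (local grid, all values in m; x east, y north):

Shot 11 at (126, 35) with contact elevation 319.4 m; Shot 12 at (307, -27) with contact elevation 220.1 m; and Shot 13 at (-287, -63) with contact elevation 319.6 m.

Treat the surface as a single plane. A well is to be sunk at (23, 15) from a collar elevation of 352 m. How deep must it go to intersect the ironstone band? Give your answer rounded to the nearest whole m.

Two edge vectors: Shot 11→Shot 12 = (181, -62, -99.3), Shot 11→Shot 13 = (-413, -98, 0.2).
Normal n = (Shot 11→Shot 12) × (Shot 11→Shot 13) = (-9743.8, 40974.7, -43344).
So ∂z/∂x = −n_x/n_z = −0.22480 and ∂z/∂y = −n_y/n_z = 0.94534.
Intercept c from Shot 11: 319.4 + 28.33 − 33.09 = 314.64.
At (23, 15): z_contact = −5.2 + 14.2 + 314.64 = 323.6 m.
Depth below ground = 352 − 323.6 = 28 m.

28 m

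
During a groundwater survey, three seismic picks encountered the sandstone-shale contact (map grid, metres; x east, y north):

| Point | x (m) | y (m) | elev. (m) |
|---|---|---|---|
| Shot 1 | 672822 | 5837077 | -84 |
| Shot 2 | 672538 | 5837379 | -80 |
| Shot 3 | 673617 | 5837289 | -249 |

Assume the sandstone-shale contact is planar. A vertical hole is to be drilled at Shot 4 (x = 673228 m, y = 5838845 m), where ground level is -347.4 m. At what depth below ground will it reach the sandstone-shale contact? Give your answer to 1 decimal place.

62.3 m

Two edge vectors: Shot 1→Shot 2 = (-284, 302, 4), Shot 1→Shot 3 = (795, 212, -165).
Normal n = (Shot 1→Shot 2) × (Shot 1→Shot 3) = (-50678, -43680, -300298).
So ∂z/∂x = −n_x/n_z = −0.168759033 and ∂z/∂y = −n_y/n_z = −0.145455514.
Intercept c from Shot 1: -84 + 113544.79 + 849035.04 = 962495.83.
At (673228, 5838845): z_contact = −113613.31 − 849292.20 + 962495.83 = -409.68 m.
Depth below ground = -347.4 − (-409.68) = 62.3 m.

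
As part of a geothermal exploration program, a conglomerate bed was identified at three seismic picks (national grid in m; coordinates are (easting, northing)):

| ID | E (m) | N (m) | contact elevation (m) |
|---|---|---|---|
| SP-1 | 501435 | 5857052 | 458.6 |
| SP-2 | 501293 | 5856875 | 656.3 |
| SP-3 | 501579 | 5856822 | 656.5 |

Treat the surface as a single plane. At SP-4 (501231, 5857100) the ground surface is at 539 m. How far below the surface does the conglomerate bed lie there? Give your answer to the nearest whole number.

90 m

Let the plane be z = a·E + b·N + c.
SP-2−SP-1: −142a − 177b = 197.7;  SP-3−SP-1: 144a − 230b = 197.9.
Solving gives a = −0.17958829, b = −0.97287267.
Then c = 458.6 − a·501435 − b·5857052 = 5788676.27.
At (501231, 5857100): z_contact = −90015.2 − 5698212.5 + 5788676.27 = 448.5 m.
Depth below ground = 539 − 448.5 = 90 m.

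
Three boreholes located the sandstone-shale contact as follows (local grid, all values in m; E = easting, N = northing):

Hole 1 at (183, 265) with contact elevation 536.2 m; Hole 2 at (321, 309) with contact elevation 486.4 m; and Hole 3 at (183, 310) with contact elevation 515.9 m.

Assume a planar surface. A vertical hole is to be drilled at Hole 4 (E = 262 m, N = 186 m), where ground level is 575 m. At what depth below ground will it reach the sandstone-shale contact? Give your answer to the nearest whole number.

Let the plane be z = a·E + b·N + c.
Hole 2−Hole 1: 138a + 44b = −49.8;  Hole 3−Hole 1: 0a + 45b = −20.3.
Solving gives a = −0.21704, b = −0.45111.
Then c = 536.2 − a·183 − b·265 = 695.46.
At (262, 186): z_contact = −56.9 − 83.9 + 695.46 = 554.7 m.
Depth below ground = 575 − 554.7 = 20 m.

20 m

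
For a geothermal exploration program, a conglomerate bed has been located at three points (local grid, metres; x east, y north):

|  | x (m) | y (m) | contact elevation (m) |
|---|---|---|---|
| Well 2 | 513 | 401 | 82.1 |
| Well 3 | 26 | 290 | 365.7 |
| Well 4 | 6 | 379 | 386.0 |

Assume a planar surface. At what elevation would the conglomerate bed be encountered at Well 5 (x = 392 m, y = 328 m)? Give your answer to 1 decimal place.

148.4 m

Two edge vectors: Well 2→Well 3 = (-487, -111, 283.6), Well 2→Well 4 = (-507, -22, 303.9).
Normal n = (Well 2→Well 3) × (Well 2→Well 4) = (-27493.7, 4214.1, -45563).
So ∂z/∂x = −n_x/n_z = −0.60342 and ∂z/∂y = −n_y/n_z = 0.09249.
Intercept c from Well 2: 82.1 + 309.56 − 37.09 = 354.57.
At (392, 328): z = −236.5 + 30.3 + 354.57 = 148.4 m.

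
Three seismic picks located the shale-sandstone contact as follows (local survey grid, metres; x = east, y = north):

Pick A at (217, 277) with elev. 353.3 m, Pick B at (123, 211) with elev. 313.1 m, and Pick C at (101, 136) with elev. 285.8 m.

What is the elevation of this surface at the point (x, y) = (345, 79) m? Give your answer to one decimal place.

321.6 m

Let the plane be z = a·x + b·y + c.
Pick B−Pick A: −94a − 66b = −40.2;  Pick C−Pick A: −116a − 141b = −67.5.
Solving gives a = 0.21672, b = 0.30043.
Then c = 353.3 − a·217 − b·277 = 223.05.
At (345, 79): z = 74.8 + 23.7 + 223.05 = 321.6 m.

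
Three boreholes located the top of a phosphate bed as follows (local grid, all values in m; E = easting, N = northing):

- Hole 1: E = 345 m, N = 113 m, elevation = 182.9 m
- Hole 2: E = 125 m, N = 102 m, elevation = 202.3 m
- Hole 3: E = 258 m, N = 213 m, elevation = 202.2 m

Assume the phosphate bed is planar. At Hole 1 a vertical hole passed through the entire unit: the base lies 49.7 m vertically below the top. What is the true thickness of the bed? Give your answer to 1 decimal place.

49.2 m

Two edge vectors: Hole 1→Hole 2 = (-220, -11, 19.4), Hole 1→Hole 3 = (-87, 100, 19.3).
Normal n = (Hole 1→Hole 2) × (Hole 1→Hole 3) = (-2152.3, 2558.2, -22957).
So ∂z/∂E = −n_x/n_z = −0.09375 and ∂z/∂N = −n_y/n_z = 0.11143.
|∇z| = √(a²+b²) = 0.14563, so dip δ = arctan(0.14563) = 8.29°.
True thickness = vertical thickness × cos δ = 49.7 × cos 8.29° = 49.2 m.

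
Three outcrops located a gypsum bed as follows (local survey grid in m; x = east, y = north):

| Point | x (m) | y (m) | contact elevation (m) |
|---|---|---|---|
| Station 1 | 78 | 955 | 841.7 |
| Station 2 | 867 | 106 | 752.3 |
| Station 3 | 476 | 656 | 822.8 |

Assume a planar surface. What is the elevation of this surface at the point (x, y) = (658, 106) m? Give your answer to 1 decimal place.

Two edge vectors: Station 1→Station 2 = (789, -849, -89.4), Station 1→Station 3 = (398, -299, -18.9).
Normal n = (Station 1→Station 2) × (Station 1→Station 3) = (-10684.5, -20669.1, 101991).
So ∂z/∂x = −n_x/n_z = 0.10476 and ∂z/∂y = −n_y/n_z = 0.20266.
Intercept c from Station 1: 841.7 − 8.17 − 193.54 = 639.99.
At (658, 106): z = 68.9 + 21.5 + 639.99 = 730.4 m.

730.4 m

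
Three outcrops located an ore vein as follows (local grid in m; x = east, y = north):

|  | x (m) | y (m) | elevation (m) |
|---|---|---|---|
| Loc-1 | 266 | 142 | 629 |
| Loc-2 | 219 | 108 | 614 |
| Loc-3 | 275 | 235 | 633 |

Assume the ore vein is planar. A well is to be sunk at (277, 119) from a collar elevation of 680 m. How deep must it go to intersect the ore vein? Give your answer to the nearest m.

48 m

Let the plane be z = a·x + b·y + c.
Loc-2−Loc-1: −47a − 34b = −15;  Loc-3−Loc-1: 9a + 93b = 4.
Solving gives a = 0.30972, b = 0.01304.
Then c = 629 − a·266 − b·142 = 544.76.
At (277, 119): z_contact = 85.8 + 1.6 + 544.76 = 632.1 m.
Depth below ground = 680 − 632.1 = 48 m.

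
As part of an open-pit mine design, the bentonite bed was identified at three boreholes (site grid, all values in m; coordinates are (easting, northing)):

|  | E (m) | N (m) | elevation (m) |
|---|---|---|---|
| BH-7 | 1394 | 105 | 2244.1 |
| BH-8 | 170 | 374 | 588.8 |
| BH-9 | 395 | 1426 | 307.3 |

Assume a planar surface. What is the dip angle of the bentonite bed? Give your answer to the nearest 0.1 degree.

Two edge vectors: BH-7→BH-8 = (-1224, 269, -1655.3), BH-7→BH-9 = (-999, 1321, -1936.8).
Normal n = (BH-7→BH-8) × (BH-7→BH-9) = (1665652.1, -716998.5, -1348173).
So ∂z/∂E = −n_x/n_z = 1.23549 and ∂z/∂N = −n_y/n_z = −0.53183.
Gradient magnitude |∇z| = √(a² + b²) = √(1.52643 + 0.28284) = 1.34509.
True dip = arctan(1.34509) = 53.4°, dipping toward WNW (azimuth ≈ 293°).

53.4°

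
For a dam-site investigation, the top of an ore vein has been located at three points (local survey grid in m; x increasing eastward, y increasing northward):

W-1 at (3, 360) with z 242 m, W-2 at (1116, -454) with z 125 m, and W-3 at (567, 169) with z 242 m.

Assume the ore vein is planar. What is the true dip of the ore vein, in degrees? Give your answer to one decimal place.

Let the plane be z = a·x + b·y + c.
W-2−W-1: 1113a − 814b = −117;  W-3−W-1: 564a − 191b = 0.
Solving gives a = 0.09065, b = 0.26769.
Gradient magnitude |∇z| = √(a² + b²) = √(0.00822 + 0.07166) = 0.28262.
True dip = arctan(0.28262) = 15.8°, dipping toward SSW (azimuth ≈ 199°).

15.8°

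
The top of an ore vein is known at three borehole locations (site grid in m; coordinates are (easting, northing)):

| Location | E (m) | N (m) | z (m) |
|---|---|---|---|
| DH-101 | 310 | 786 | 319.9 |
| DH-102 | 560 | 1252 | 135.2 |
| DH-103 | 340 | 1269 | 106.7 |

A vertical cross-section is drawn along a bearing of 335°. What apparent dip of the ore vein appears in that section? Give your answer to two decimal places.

Two edge vectors: DH-101→DH-102 = (250, 466, -184.7), DH-101→DH-103 = (30, 483, -213.2).
Normal n = (DH-101→DH-102) × (DH-101→DH-103) = (-10141.1, 47759, 106770).
So ∂z/∂E = −n_x/n_z = 0.09498 and ∂z/∂N = −n_y/n_z = −0.44731.
Unit vector along 335° is (sin 335°, cos 335°) = (-0.4226, 0.9063).
Slope in that direction = a·(-0.4226) + b·(0.9063) = −0.44554.
Apparent dip = arctan|0.44554| = 24.01° (true dip is 24.6°, so apparent ≤ true as expected).

24.01°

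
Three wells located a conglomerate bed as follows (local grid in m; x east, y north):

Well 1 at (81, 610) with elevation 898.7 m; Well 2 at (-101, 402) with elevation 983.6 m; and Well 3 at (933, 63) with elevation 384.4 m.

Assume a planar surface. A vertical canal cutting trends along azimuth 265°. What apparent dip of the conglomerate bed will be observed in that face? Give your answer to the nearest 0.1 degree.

28.6°

Let the plane be z = a·x + b·y + c.
Well 2−Well 1: −182a − 208b = 84.9;  Well 3−Well 1: 852a − 547b = −514.3.
Solving gives a = −0.55430, b = 0.07684.
Unit vector along 265° is (sin 265°, cos 265°) = (-0.9962, -0.0872).
Slope in that direction = a·(-0.9962) + b·(-0.0872) = 0.54550.
Apparent dip = arctan|0.54550| = 28.6° (true dip is 29.2°, so apparent ≤ true as expected).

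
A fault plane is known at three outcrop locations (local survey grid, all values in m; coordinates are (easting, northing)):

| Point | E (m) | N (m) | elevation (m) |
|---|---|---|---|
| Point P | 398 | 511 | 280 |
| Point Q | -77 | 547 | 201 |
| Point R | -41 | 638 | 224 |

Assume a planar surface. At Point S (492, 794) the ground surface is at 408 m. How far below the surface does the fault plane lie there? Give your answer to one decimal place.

59.7 m

Two edge vectors: Point P→Point Q = (-475, 36, -79), Point P→Point R = (-439, 127, -56).
Normal n = (Point P→Point Q) × (Point P→Point R) = (8017, 8081, -44521).
So ∂z/∂E = −n_x/n_z = 0.18007 and ∂z/∂N = −n_y/n_z = 0.18151.
Intercept c from Point P: 280 − 71.67 − 92.75 = 115.58.
At (492, 794): z_contact = 88.60 + 144.12 + 115.58 = 348.29 m.
Depth below ground = 408 − 348.29 = 59.7 m.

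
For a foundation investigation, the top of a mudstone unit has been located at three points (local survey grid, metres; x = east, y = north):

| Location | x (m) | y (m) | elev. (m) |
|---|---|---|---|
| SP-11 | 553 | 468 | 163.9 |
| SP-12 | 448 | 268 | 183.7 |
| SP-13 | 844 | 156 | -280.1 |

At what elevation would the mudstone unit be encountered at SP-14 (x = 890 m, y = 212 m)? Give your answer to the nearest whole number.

Let the plane be z = a·x + b·y + c.
SP-12−SP-11: −105a − 200b = 19.8;  SP-13−SP-11: 291a − 312b = −444.
Solving gives a = −1.04417, b = 0.44919.
Then c = 163.9 − a·553 − b·468 = 531.11.
At (890, 212): z = −929.3 + 95.2 + 531.11 = -303.0 m.

-303 m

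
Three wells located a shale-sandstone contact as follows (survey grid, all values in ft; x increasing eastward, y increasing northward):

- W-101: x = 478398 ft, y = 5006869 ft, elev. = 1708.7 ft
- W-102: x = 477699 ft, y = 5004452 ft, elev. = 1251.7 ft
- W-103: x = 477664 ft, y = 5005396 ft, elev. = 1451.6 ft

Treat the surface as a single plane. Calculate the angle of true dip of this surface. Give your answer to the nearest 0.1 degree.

Let the plane be z = a·x + b·y + c.
W-102−W-101: −699a − 2417b = −457;  W-103−W-101: −734a − 1473b = −257.1.
Solving gives a = −0.06951, b = 0.20918.
Gradient magnitude |∇z| = √(a² + b²) = √(0.00483 + 0.04376) = 0.22043.
True dip = arctan(0.22043) = 12.4°, dipping toward SSE (azimuth ≈ 162°).

12.4°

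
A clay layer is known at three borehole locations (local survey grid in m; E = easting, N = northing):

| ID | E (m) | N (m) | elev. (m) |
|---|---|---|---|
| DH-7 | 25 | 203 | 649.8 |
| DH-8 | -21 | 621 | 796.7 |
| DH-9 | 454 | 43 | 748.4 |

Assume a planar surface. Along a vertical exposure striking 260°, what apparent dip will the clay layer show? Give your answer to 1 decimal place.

Two edge vectors: DH-7→DH-8 = (-46, 418, 146.9), DH-7→DH-9 = (429, -160, 98.6).
Normal n = (DH-7→DH-8) × (DH-7→DH-9) = (64718.8, 67555.7, -171962).
So ∂z/∂E = −n_x/n_z = 0.37636 and ∂z/∂N = −n_y/n_z = 0.39285.
Unit vector along 260° is (sin 260°, cos 260°) = (-0.9848, -0.1736).
Slope in that direction = a·(-0.9848) + b·(-0.1736) = −0.43886.
Apparent dip = arctan|0.43886| = 23.7° (true dip is 28.5°, so apparent ≤ true as expected).

23.7°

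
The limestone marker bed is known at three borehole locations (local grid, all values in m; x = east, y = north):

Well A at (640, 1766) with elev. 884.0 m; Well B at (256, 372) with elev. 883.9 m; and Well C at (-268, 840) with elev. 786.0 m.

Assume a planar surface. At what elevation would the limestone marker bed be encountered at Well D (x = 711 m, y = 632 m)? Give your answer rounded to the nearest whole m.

941 m

Let the plane be z = a·x + b·y + c.
Well B−Well A: −384a − 1394b = −0.1;  Well C−Well A: −908a − 926b = −98.
Solving gives a = 0.14999, b = −0.04125.
Then c = 884 − a·640 − b·1766 = 860.85.
At (711, 632): z = 106.6 − 26.1 + 860.85 = 941.4 m.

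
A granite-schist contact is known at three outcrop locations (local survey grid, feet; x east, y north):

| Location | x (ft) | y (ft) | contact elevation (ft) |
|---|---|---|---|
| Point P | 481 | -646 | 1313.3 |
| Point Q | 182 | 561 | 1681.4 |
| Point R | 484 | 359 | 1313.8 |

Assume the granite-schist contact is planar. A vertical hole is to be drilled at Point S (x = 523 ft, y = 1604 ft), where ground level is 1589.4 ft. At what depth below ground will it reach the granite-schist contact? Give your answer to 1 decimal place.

317.8 ft

Two edge vectors: Point P→Point Q = (-299, 1207, 368.1), Point P→Point R = (3, 1005, 0.5).
Normal n = (Point P→Point Q) × (Point P→Point R) = (-369337, 1253.8, -304116).
So ∂z/∂x = −n_x/n_z = −1.214461 and ∂z/∂y = −n_y/n_z = 0.004123.
Intercept c from Point P: 1313.3 + 584.16 + 2.66 = 1900.12.
At (523, 1604): z_contact = −635.16 + 6.61 + 1900.12 = 1271.57 ft.
Depth below ground = 1589.4 − 1271.57 = 317.8 ft.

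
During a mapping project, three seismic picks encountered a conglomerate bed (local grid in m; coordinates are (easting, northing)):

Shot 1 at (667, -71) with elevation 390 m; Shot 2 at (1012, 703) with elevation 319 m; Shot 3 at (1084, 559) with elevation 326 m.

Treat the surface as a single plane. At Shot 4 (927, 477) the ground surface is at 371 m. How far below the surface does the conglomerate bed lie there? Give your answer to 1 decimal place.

32.0 m

Let the plane be z = a·E + b·N + c.
Shot 2−Shot 1: 345a + 774b = −71;  Shot 3−Shot 1: 417a + 630b = −64.
Solving gives a = −0.045594, b = −0.071408.
Then c = 390 − a·667 − b·-71 = 415.34.
At (927, 477): z_contact = −42.27 − 34.06 + 415.34 = 339.01 m.
Depth below ground = 371 − 339.01 = 32.0 m.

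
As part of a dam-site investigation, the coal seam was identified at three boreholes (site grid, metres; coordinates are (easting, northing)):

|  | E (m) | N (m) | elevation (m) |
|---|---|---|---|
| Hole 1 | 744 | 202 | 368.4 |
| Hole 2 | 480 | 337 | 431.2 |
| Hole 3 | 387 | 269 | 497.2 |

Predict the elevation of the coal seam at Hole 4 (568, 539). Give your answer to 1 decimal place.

Let the plane be z = a·E + b·N + c.
Hole 2−Hole 1: −264a + 135b = 62.8;  Hole 3−Hole 1: −357a + 67b = 128.8.
Solving gives a = −0.43205, b = −0.37970.
Then c = 368.4 − a·744 − b·202 = 766.54.
At (568, 539): z = −245.4 − 204.7 + 766.54 = 316.5 m.

316.5 m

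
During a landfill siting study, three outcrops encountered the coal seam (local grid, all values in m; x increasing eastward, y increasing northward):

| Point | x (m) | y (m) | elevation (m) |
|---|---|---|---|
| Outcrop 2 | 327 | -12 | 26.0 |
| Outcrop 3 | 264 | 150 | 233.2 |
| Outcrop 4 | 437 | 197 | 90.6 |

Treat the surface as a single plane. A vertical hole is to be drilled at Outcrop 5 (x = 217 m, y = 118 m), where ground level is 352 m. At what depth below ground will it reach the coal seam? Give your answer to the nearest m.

Two edge vectors: Outcrop 2→Outcrop 3 = (-63, 162, 207.2), Outcrop 2→Outcrop 4 = (110, 209, 64.6).
Normal n = (Outcrop 2→Outcrop 3) × (Outcrop 2→Outcrop 4) = (-32839.6, 26861.8, -30987).
So ∂z/∂x = −n_x/n_z = −1.05979 and ∂z/∂y = −n_y/n_z = 0.86687.
Intercept c from Outcrop 2: 26 + 346.55 + 10.40 = 382.95.
At (217, 118): z_contact = −230.0 + 102.3 + 382.95 = 255.3 m.
Depth below ground = 352 − 255.3 = 97 m.

97 m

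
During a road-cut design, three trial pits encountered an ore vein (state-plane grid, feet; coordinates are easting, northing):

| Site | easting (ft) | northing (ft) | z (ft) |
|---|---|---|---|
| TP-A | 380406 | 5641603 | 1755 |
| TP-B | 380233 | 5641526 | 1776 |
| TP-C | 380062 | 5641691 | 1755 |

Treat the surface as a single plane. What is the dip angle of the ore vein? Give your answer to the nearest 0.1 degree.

10.1°

Two edge vectors: TP-A→TP-B = (-173, -77, 21), TP-A→TP-C = (-344, 88, 0).
Normal n = (TP-A→TP-B) × (TP-A→TP-C) = (-1848, -7224, -41712).
So ∂z/∂easting = −n_x/n_z = −0.04430 and ∂z/∂northing = −n_y/n_z = −0.17319.
Gradient magnitude |∇z| = √(a² + b²) = √(0.00196 + 0.02999) = 0.17876.
True dip = arctan(0.17876) = 10.1°, dipping toward NNE (azimuth ≈ 014°).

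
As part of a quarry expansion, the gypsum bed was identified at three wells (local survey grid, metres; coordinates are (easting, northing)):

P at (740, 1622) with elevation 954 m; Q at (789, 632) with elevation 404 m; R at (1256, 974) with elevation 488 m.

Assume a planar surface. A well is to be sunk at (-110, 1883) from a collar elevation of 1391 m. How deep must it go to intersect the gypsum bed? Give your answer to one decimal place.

108.6 m

Two edge vectors: P→Q = (49, -990, -550), P→R = (516, -648, -466).
Normal n = (P→Q) × (P→R) = (104940, -260966, 479088).
So ∂z/∂E = −n_x/n_z = −0.219041 and ∂z/∂N = −n_y/n_z = 0.544714.
Intercept c from P: 954 + 162.09 − 883.53 = 232.56.
At (-110, 1883): z_contact = 24.09 + 1025.70 + 232.56 = 1282.36 m.
Depth below ground = 1391 − 1282.36 = 108.6 m.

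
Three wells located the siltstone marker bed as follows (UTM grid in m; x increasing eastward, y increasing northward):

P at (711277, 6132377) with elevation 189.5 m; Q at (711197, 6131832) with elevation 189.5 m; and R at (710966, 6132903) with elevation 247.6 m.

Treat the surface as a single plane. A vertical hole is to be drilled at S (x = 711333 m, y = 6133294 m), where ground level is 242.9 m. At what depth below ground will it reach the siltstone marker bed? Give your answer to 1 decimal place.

41.6 m

Two edge vectors: P→Q = (-80, -545, 0), P→R = (-311, 526, 58.1).
Normal n = (P→Q) × (P→R) = (-31664.5, 4648, -211575).
So ∂z/∂x = −n_x/n_z = −0.149660877 and ∂z/∂y = −n_y/n_z = 0.021968569.
Intercept c from P: 189.5 + 106450.34 − 134719.55 = −28079.71.
At (711333, 6133294): z_contact = −106458.72 + 134739.69 − 28079.71 = 201.26 m.
Depth below ground = 242.9 − 201.26 = 41.6 m.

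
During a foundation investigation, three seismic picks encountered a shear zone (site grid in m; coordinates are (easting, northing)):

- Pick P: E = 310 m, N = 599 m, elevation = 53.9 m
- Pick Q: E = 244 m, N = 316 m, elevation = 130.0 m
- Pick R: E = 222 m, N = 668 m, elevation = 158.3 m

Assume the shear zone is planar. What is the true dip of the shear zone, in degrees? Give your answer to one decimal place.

49.7°

Let the plane be z = a·E + b·N + c.
Pick Q−Pick P: −66a − 283b = 76.1;  Pick R−Pick P: −88a + 69b = 104.4.
Solving gives a = −1.18121, b = 0.00657.
Gradient magnitude |∇z| = √(a² + b²) = √(1.39526 + 0.00004) = 1.18123.
True dip = arctan(1.18123) = 49.7°, dipping toward E (azimuth ≈ 090°).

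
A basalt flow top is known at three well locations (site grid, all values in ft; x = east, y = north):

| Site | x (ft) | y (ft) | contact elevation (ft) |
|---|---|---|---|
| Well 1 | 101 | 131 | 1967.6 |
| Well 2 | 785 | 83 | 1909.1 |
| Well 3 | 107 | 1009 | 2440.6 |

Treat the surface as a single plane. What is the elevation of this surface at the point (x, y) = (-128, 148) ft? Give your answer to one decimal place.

Let the plane be z = a·x + b·y + c.
Well 2−Well 1: 684a − 48b = −58.5;  Well 3−Well 1: 6a + 878b = 473.
Solving gives a = −0.047698, b = 0.539050.
Then c = 1967.6 − a·101 − b·131 = 1901.80.
At (-128, 148): z = 6.1 + 79.8 + 1901.80 = 1987.7 ft.

1987.7 ft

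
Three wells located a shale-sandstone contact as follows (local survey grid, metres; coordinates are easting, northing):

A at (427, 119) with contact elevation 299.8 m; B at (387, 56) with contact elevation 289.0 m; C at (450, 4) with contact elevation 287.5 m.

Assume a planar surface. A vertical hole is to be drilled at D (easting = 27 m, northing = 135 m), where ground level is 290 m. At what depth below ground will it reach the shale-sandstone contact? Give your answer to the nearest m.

19 m

Let the plane be z = a·easting + b·northing + c.
B−A: −40a − 63b = −10.8;  C−A: 23a − 115b = −12.3.
Solving gives a = 0.07722, b = 0.12240.
Then c = 299.8 − a·427 − b·119 = 252.26.
At (27, 135): z_contact = 2.1 + 16.5 + 252.26 = 270.9 m.
Depth below ground = 290 − 270.9 = 19 m.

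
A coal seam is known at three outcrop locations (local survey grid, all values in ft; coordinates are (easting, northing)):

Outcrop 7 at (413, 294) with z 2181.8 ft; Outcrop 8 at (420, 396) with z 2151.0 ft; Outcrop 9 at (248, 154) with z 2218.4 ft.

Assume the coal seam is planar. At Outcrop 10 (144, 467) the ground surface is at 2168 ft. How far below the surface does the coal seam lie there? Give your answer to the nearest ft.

Let the plane be z = a·E + b·N + c.
Outcrop 8−Outcrop 7: 7a + 102b = −30.8;  Outcrop 9−Outcrop 7: −165a − 140b = 36.6.
Solving gives a = 0.03652, b = −0.30447.
Then c = 2181.8 − a·413 − b·294 = 2256.23.
At (144, 467): z_contact = 5.3 − 142.2 + 2256.23 = 2119.3 ft.
Depth below ground = 2168 − 2119.3 = 49 ft.

49 ft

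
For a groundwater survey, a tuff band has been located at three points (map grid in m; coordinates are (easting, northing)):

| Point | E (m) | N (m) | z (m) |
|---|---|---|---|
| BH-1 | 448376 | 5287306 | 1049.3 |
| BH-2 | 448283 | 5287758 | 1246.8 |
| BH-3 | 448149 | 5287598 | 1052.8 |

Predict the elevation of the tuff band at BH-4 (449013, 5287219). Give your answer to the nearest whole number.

1472 m

Let the plane be z = a·E + b·N + c.
BH-2−BH-1: −93a + 452b = 197.5;  BH-3−BH-1: −227a + 292b = 3.5.
Solving gives a = 0.74339943, b = 0.58990298.
Then c = 1049.3 − a·448376 − b·5287306 = −3451270.72.
At (449013, 5287219): z = 333796.0 + 3118946.2 − 3451270.72 = 1471.5 m.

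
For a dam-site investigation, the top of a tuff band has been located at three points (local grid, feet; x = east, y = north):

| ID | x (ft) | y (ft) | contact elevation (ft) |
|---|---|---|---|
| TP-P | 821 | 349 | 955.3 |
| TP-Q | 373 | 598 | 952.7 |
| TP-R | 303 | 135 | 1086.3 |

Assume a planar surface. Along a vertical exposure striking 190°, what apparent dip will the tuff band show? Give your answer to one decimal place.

16.1°

Two edge vectors: TP-P→TP-Q = (-448, 249, -2.6), TP-P→TP-R = (-518, -214, 131).
Normal n = (TP-P→TP-Q) × (TP-P→TP-R) = (32062.6, 60034.8, 224854).
So ∂z/∂x = −n_x/n_z = −0.14259 and ∂z/∂y = −n_y/n_z = −0.26699.
Unit vector along 190° is (sin 190°, cos 190°) = (-0.1736, -0.9848).
Slope in that direction = a·(-0.1736) + b·(-0.9848) = 0.28770.
Apparent dip = arctan|0.28770| = 16.1° (true dip is 16.8°, so apparent ≤ true as expected).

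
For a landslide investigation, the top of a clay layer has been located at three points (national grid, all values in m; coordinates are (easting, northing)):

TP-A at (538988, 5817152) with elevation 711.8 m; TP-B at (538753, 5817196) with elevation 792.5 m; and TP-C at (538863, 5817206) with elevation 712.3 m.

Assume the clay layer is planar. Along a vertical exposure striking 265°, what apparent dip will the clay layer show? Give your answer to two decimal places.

Let the plane be z = a·E + b·N + c.
TP-B−TP-A: −235a + 44b = 80.7;  TP-C−TP-A: −125a + 54b = 0.5.
Solving gives a = −0.60303, b = −1.38665.
Unit vector along 265° is (sin 265°, cos 265°) = (-0.9962, -0.0872).
Slope in that direction = a·(-0.9962) + b·(-0.0872) = 0.72159.
Apparent dip = arctan|0.72159| = 35.81° (true dip is 56.5°, so apparent ≤ true as expected).

35.81°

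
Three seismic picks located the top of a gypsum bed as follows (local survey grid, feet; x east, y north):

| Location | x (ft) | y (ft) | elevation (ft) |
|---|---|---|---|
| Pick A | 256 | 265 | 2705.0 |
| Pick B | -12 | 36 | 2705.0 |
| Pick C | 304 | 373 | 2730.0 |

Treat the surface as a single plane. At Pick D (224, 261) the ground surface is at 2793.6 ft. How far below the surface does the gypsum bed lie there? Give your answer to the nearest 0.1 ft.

79.9 ft

Let the plane be z = a·x + b·y + c.
Pick B−Pick A: −268a − 229b = 0;  Pick C−Pick A: 48a + 108b = 25.
Solving gives a = −0.31891, b = 0.37322.
Then c = 2705 − a·256 − b·265 = 2687.74.
At (224, 261): z_contact = −71.43 + 97.41 + 2687.74 = 2713.71 ft.
Depth below ground = 2793.6 − 2713.71 = 79.9 ft.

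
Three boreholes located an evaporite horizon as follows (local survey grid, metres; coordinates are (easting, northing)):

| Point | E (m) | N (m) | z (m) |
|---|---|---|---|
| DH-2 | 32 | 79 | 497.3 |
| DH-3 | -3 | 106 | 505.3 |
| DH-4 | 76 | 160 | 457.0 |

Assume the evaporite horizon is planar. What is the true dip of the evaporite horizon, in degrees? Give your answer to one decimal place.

26.8°

Let the plane be z = a·E + b·N + c.
DH-3−DH-2: −35a + 27b = 8;  DH-4−DH-2: 44a + 81b = −40.3.
Solving gives a = −0.43154, b = −0.26311.
Gradient magnitude |∇z| = √(a² + b²) = √(0.18623 + 0.06923) = 0.50543.
True dip = arctan(0.50543) = 26.8°, dipping toward ENE (azimuth ≈ 059°).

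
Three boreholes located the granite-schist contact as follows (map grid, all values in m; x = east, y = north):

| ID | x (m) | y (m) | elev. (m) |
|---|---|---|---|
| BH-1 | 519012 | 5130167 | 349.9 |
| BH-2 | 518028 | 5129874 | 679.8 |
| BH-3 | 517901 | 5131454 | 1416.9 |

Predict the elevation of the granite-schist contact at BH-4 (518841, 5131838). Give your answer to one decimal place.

Two edge vectors: BH-1→BH-2 = (-984, -293, 329.9), BH-1→BH-3 = (-1111, 1287, 1067).
Normal n = (BH-1→BH-2) × (BH-1→BH-3) = (-737212.3, 683409.1, -1591931).
So ∂z/∂x = −n_x/n_z = −0.463093124 and ∂z/∂y = −n_y/n_z = 0.429295679.
Intercept c from BH-1: 349.9 + 240350.89 − 2202358.53 = −1961657.74.
At (518841, 5131838): z = −240271.7 + 2203075.9 − 1961657.74 = 1146.4 m.

1146.4 m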